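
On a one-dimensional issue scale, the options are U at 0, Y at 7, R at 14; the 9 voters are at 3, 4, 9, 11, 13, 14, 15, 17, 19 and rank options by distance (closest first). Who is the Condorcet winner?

R

With single-peaked preferences on a line, the Condorcet winner is the candidate closest to the median voter.
The median voter (position 13) is closest to R at 14.
Check: R vs U — voters closer to R: 7 of 9.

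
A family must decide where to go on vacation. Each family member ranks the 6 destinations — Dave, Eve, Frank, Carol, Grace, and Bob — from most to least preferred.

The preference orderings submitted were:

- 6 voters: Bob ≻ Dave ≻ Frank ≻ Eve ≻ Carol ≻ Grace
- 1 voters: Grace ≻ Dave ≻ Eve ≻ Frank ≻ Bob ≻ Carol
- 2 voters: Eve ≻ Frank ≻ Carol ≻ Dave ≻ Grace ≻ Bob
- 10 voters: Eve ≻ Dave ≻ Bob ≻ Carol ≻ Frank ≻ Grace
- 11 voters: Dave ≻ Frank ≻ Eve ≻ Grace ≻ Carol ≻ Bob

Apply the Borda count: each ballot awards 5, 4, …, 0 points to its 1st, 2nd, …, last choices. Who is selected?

Borda scores:
  Dave: 6·4 + 4 + 2·2 + 10·4 + 11·5 = 127
  Eve: 6·2 + 3 + 2·5 + 10·5 + 11·3 = 108
  Frank: 6·3 + 2 + 2·4 + 10·1 + 11·4 = 82
  Carol: 6·1 + 0 + 2·3 + 10·2 + 11·1 = 43
  Grace: 6·0 + 5 + 2·1 + 10·0 + 11·2 = 29
  Bob: 6·5 + 1 + 2·0 + 10·3 + 11·0 = 61
Dave has the highest total.

Dave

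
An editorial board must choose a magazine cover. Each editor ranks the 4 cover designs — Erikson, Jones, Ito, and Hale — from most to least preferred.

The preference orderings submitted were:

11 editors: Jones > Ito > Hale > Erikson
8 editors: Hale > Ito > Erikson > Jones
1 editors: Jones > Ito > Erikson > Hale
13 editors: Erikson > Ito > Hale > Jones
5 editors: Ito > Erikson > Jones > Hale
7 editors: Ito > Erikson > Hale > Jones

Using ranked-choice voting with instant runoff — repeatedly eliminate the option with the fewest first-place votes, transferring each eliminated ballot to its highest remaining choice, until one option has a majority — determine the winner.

Ito

Round 1: Erikson 13, Jones 12, Ito 12, Hale 8. Hale has the fewest and is eliminated.
Round 2: Ito 20, Erikson 13, Jones 12. Jones has the fewest and is eliminated.
Round 3: Ito 32, Erikson 13. Ito has a majority.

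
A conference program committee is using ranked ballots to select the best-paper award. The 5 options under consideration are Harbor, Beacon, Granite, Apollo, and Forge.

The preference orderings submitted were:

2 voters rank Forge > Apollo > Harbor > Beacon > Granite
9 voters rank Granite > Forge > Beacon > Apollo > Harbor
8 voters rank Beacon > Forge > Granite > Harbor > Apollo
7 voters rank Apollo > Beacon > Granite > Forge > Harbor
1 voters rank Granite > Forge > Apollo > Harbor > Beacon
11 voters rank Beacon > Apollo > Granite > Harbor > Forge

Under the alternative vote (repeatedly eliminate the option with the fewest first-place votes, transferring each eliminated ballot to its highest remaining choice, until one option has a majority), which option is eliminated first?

Round 1: Beacon 19, Granite 10, Apollo 7, Forge 2, Harbor 0. Harbor has the fewest and is eliminated.
Round 2: Beacon 19, Granite 10, Apollo 7, Forge 2. Forge has the fewest and is eliminated.
Round 3: Beacon 19, Granite 10, Apollo 9. Apollo has the fewest and is eliminated.
Round 4: Beacon 28, Granite 10. Beacon has a majority.

Harbor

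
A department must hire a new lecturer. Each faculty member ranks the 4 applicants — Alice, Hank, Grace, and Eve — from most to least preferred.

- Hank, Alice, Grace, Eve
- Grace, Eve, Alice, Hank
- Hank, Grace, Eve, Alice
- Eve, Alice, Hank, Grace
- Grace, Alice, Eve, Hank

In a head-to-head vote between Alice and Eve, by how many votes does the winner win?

Ballots ranking Alice above Eve: 2.
Ballots ranking Eve above Alice: 3.
Eve wins 3–2, a margin of 1.

1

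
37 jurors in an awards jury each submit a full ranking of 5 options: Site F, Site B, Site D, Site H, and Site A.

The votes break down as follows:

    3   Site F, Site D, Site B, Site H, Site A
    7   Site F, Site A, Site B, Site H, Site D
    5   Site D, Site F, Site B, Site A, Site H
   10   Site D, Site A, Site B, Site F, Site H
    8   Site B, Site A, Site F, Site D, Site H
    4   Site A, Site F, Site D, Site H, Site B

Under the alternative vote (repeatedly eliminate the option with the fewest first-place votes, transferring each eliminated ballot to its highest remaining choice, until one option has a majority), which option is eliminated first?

Round 1: Site D 15, Site F 10, Site B 8, Site A 4, Site H 0. Site H has the fewest and is eliminated.
Round 2: Site D 15, Site F 10, Site B 8, Site A 4. Site A has the fewest and is eliminated.
Round 3: Site D 15, Site F 14, Site B 8. Site B has the fewest and is eliminated.
Round 4: Site F 22, Site D 15. Site F has a majority.

Site H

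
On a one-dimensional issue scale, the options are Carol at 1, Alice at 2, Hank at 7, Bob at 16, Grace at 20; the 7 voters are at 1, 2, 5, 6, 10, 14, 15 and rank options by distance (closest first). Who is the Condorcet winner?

With single-peaked preferences on a line, the Condorcet winner is the candidate closest to the median voter.
The median voter (position 6) is closest to Hank at 7.
Check: Hank vs Bob — voters closer to Hank: 5 of 7.

Hank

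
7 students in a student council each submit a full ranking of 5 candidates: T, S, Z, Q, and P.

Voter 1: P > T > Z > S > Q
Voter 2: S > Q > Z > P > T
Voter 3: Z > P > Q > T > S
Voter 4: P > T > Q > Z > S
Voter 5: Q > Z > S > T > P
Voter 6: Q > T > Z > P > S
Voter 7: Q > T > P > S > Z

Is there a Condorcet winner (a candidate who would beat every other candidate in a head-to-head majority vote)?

Head-to-head results (7 voters total):
T vs S: T wins 5–2.
T vs Z: T wins 4–3.
T vs Q: Q wins 5–2.
T vs P: P wins 4–3.
S vs Z: Z wins 5–2.
S vs Q: Q wins 5–2.
S vs P: P wins 5–2.
Z vs Q: Q wins 5–2.
Z vs P: Z wins 4–3.
Q vs P: Q wins 4–3.
Q beats each rival — T (5–2), S (5–2), Z (5–2), P (4–3) — so Q is the Condorcet winner.

Yes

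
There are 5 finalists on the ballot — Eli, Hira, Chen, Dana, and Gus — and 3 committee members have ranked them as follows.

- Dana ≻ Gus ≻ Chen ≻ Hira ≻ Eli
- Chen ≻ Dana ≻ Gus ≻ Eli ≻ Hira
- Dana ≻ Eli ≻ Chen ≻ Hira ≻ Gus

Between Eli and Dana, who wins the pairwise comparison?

Ballots ranking Eli above Dana: 0.
Ballots ranking Dana above Eli: 3.
Dana wins the head-to-head, 3–0.

Dana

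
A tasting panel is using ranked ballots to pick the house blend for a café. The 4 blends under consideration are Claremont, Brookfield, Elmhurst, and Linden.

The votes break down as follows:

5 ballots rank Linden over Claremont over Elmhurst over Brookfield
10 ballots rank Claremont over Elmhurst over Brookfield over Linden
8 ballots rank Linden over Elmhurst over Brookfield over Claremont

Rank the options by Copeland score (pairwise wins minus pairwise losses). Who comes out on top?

Linden

Pairwise results:
  Claremont vs Brookfield: Claremont wins 15–8.
  Claremont vs Elmhurst: Claremont wins 15–8.
  Claremont vs Linden: Linden wins 13–10.
  Brookfield vs Elmhurst: Elmhurst wins 23–0.
  Brookfield vs Linden: Linden wins 13–10.
  Elmhurst vs Linden: Linden wins 13–10.
Copeland scores (wins − losses):
  Claremont: 2 − 1 = 1
  Brookfield: 0 − 3 = -3
  Elmhurst: 1 − 2 = -1
  Linden: 3 − 0 = 3
Linden has the best Copeland score.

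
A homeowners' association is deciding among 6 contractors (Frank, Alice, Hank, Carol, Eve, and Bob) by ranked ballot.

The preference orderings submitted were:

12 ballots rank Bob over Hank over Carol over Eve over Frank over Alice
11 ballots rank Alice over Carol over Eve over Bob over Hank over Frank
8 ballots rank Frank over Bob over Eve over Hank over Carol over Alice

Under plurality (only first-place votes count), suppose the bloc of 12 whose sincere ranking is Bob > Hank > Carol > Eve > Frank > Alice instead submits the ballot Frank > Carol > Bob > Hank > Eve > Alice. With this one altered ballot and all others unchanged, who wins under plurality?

Frank

First-place totals with the altered ballot: Frank 20, Alice 11, Hank 0, Carol 0, Eve 0, Bob 0.
The switch changes the winner from Bob to Frank.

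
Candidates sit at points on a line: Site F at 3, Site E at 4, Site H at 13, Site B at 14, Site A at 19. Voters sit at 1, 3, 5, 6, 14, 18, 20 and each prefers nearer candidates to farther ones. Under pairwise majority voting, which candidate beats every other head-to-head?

With single-peaked preferences on a line, the Condorcet winner is the candidate closest to the median voter.
The median voter (position 6) is closest to Site E at 4.
Check: Site E vs Site H — voters closer to Site E: 4 of 7.

Site E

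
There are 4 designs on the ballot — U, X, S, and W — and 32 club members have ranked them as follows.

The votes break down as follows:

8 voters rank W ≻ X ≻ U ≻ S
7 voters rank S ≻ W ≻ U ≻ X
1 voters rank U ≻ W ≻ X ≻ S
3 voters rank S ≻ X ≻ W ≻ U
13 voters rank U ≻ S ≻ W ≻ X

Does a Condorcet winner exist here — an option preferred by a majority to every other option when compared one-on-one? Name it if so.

Head-to-head results (32 voters total):
U vs X: U wins 21–11.
U vs S: U wins 22–10.
U vs W: W wins 18–14.
X vs S: S wins 23–9.
X vs W: W wins 29–3.
S vs W: S wins 23–9.
No candidate beats all others: U beats S beats W beats U, a majority cycle.

There is no Condorcet winner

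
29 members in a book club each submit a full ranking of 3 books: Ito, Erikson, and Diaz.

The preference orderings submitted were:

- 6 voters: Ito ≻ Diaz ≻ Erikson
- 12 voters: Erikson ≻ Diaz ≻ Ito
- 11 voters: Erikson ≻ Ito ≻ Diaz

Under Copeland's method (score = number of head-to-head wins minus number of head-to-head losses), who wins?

Erikson

Pairwise results:
  Ito vs Erikson: Erikson wins 23–6.
  Ito vs Diaz: Ito wins 17–12.
  Erikson vs Diaz: Erikson wins 23–6.
Copeland scores (wins − losses):
  Ito: 1 − 1 = 0
  Erikson: 2 − 0 = 2
  Diaz: 0 − 2 = -2
Erikson has the best Copeland score.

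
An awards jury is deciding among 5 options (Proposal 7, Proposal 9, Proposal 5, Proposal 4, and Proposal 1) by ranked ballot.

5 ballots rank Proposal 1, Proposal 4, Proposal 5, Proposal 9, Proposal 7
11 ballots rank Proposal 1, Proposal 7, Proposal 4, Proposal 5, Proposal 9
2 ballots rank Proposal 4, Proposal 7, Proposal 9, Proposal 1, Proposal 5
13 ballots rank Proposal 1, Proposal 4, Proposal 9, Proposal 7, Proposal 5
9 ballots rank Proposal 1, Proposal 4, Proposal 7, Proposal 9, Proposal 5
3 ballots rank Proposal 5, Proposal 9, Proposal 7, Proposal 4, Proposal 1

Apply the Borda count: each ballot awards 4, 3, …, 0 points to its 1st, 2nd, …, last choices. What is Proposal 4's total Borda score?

114

Borda scores:
  Proposal 7: 5·0 + 11·3 + 2·3 + 13·1 + 9·2 + 3·2 = 76
  Proposal 9: 5·1 + 11·0 + 2·2 + 13·2 + 9·1 + 3·3 = 53
  Proposal 5: 5·2 + 11·1 + 2·0 + 13·0 + 9·0 + 3·4 = 33
  Proposal 4: 5·3 + 11·2 + 2·4 + 13·3 + 9·3 + 3·1 = 114
  Proposal 1: 5·4 + 11·4 + 2·1 + 13·4 + 9·4 + 3·0 = 154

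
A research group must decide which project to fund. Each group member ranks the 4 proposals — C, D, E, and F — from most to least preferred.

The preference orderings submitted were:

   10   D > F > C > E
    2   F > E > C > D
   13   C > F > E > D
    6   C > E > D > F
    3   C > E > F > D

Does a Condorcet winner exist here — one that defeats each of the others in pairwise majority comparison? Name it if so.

Head-to-head results (34 voters total):
C vs D: C wins 24–10.
C vs E: C wins 32–2.
C vs F: C wins 22–12.
D vs E: E wins 24–10.
D vs F: F wins 18–16.
E vs F: F wins 25–9.
C beats each rival — D (24–10), E (32–2), F (22–12) — so C is the Condorcet winner.

C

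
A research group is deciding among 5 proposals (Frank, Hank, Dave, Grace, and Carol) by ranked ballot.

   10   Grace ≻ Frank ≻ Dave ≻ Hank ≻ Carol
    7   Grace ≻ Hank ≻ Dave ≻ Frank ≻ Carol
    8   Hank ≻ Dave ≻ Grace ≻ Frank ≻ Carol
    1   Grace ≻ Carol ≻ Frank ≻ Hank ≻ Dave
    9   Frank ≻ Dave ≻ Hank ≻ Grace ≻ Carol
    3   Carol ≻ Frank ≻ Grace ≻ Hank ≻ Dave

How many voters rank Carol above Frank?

Ballots ranking Carol above Frank: 1+3 = 4.
Ballots ranking Frank above Carol: 10+7+8+9 = 34.
So 4 of 38 voters prefer Carol to Frank.

4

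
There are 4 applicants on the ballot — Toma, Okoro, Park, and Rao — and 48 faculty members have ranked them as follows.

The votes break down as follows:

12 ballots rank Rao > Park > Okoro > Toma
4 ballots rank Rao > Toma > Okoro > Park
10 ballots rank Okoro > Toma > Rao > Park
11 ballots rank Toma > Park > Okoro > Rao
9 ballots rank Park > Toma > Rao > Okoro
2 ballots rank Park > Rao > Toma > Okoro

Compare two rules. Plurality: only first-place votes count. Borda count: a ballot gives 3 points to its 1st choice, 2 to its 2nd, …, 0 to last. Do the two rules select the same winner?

No

Plurality first-place counts: Toma 11, Okoro 10, Park 11, Rao 16 → Rao.
Borda totals: Toma 81, Okoro 57, Park 79, Rao 71 → Toma.
The two rules disagree: plurality picks Rao, Borda picks Toma.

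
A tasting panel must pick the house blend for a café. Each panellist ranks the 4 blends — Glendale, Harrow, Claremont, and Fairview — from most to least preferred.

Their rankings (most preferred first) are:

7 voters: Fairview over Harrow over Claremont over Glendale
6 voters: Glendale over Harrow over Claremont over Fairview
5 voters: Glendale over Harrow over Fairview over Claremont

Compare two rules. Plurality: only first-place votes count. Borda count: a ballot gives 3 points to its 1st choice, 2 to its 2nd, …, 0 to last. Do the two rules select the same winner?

Plurality first-place counts: Glendale 11, Harrow 0, Claremont 0, Fairview 7 → Glendale.
Borda totals: Glendale 33, Harrow 36, Claremont 13, Fairview 26 → Harrow.
The two rules disagree: plurality picks Glendale, Borda picks Harrow.

No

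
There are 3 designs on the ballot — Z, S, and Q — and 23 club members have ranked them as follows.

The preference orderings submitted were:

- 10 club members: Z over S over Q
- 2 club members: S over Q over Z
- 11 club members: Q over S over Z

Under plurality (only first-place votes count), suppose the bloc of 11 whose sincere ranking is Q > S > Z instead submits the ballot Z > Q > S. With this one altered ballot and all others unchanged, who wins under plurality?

First-place totals with the altered ballot: Z 21, S 2, Q 0.
The switch changes the winner from Q to Z.

Z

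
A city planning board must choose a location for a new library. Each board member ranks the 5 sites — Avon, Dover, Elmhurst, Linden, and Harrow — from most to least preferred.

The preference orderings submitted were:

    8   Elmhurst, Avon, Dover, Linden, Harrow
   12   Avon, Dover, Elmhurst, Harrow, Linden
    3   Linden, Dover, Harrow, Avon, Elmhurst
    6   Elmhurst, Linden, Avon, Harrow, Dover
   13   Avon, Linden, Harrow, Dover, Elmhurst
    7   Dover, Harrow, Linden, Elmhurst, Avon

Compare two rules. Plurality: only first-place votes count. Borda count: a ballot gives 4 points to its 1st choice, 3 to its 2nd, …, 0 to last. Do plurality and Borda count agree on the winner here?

Plurality first-place counts: Avon 25, Dover 7, Elmhurst 14, Linden 3, Harrow 0 → Avon.
Borda totals: Avon 139, Dover 102, Elmhurst 87, Linden 91, Harrow 71 → Avon.
The two rules agree on Avon.

Yes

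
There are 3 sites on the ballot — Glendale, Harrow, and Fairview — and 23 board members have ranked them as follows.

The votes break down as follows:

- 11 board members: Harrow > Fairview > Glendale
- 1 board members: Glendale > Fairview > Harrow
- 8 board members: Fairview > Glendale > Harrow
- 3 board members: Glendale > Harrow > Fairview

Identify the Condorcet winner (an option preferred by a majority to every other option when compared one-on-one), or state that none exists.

There is no Condorcet winner

Head-to-head results (23 voters total):
Glendale vs Harrow: Glendale wins 12–11.
Glendale vs Fairview: Fairview wins 19–4.
Harrow vs Fairview: Harrow wins 14–9.
No candidate beats all others: Glendale beats Harrow beats Fairview beats Glendale, a majority cycle.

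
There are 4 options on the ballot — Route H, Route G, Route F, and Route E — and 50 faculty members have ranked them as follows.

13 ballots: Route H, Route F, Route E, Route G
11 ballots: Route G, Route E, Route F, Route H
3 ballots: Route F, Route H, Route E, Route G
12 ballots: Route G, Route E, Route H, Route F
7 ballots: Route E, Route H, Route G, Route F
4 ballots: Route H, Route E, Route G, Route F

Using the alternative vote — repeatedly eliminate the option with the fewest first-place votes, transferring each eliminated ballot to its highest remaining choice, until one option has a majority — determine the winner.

Round 1: Route G 23, Route H 17, Route E 7, Route F 3. Route F has the fewest and is eliminated.
Round 2: Route G 23, Route H 20, Route E 7. Route E has the fewest and is eliminated.
Round 3: Route H 27, Route G 23. Route H has a majority.

Route H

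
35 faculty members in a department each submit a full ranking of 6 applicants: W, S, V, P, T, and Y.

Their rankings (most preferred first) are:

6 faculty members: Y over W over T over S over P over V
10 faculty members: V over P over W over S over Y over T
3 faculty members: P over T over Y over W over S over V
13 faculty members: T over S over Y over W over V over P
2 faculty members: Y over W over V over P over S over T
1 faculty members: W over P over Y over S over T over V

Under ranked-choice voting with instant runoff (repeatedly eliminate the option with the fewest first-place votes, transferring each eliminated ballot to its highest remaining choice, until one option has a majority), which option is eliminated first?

S

Round 1: T 13, V 10, Y 8, P 3, W 1, S 0. S has the fewest and is eliminated.
Round 2: T 13, V 10, Y 8, P 3, W 1. W has the fewest and is eliminated.
Round 3: T 13, V 10, Y 8, P 4. P has the fewest and is eliminated.
Round 4: T 16, V 10, Y 9. Y has the fewest and is eliminated.
Round 5: T 23, V 12. T has a majority.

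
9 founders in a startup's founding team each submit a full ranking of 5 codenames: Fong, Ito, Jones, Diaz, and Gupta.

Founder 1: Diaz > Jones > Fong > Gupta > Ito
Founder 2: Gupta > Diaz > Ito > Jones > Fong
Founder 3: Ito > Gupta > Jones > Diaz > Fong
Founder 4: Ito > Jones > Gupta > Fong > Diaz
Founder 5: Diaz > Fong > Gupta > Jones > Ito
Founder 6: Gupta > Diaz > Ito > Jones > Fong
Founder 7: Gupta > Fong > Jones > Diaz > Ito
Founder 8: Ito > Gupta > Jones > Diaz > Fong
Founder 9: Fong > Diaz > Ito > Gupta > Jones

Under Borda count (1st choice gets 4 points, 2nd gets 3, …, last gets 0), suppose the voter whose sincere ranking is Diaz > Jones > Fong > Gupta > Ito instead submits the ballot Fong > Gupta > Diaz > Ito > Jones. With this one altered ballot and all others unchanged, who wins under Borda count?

Gupta

Borda totals with the altered ballot: Fong 15, Ito 19, Jones 12, Diaz 18, Gupta 26.
The winner is unchanged: still Gupta.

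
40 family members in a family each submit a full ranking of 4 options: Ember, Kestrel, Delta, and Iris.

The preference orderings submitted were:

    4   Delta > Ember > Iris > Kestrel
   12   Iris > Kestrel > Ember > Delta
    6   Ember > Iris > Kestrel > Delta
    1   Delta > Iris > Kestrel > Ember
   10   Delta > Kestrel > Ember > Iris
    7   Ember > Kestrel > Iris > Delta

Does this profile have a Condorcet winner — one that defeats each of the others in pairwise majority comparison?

Head-to-head results (40 voters total):
Ember vs Kestrel: Kestrel wins 23–17.
Ember vs Delta: Ember wins 25–15.
Ember vs Iris: Ember wins 27–13.
Kestrel vs Delta: Kestrel wins 25–15.
Kestrel vs Iris: Iris wins 23–17.
Delta vs Iris: Iris wins 25–15.
No candidate beats all others: Ember beats Iris beats Kestrel beats Ember, a majority cycle.

No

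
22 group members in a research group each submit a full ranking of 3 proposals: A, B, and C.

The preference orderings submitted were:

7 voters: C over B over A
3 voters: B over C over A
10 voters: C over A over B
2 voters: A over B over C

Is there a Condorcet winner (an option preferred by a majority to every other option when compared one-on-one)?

Head-to-head results (22 voters total):
A vs B: A wins 12–10.
A vs C: C wins 20–2.
B vs C: C wins 17–5.
C beats each rival — A (20–2), B (17–5) — so C is the Condorcet winner.

Yes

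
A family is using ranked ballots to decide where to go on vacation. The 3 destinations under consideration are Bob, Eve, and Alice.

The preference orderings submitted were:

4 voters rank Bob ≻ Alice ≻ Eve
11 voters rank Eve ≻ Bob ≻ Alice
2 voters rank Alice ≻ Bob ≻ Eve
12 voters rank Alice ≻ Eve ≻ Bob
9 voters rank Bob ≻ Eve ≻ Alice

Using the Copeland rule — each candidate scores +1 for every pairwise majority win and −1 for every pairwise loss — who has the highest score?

Pairwise results:
  Bob vs Eve: Eve wins 23–15.
  Bob vs Alice: Bob wins 24–14.
  Eve vs Alice: Eve wins 20–18.
Copeland scores (wins − losses):
  Bob: 1 − 1 = 0
  Eve: 2 − 0 = 2
  Alice: 0 − 2 = -2
Eve has the best Copeland score.

Eve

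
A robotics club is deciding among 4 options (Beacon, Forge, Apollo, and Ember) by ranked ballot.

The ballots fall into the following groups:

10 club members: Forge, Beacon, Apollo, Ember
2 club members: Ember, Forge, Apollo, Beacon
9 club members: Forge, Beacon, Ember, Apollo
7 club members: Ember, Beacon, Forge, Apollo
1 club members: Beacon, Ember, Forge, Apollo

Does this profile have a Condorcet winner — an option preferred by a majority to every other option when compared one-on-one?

Head-to-head results (29 voters total):
Beacon vs Forge: Forge wins 21–8.
Beacon vs Apollo: Beacon wins 27–2.
Beacon vs Ember: Beacon wins 20–9.
Forge vs Apollo: Forge wins 29–0.
Forge vs Ember: Forge wins 19–10.
Apollo vs Ember: Ember wins 19–10.
Forge beats each rival — Beacon (21–8), Apollo (29–0), Ember (19–10) — so Forge is the Condorcet winner.

Yes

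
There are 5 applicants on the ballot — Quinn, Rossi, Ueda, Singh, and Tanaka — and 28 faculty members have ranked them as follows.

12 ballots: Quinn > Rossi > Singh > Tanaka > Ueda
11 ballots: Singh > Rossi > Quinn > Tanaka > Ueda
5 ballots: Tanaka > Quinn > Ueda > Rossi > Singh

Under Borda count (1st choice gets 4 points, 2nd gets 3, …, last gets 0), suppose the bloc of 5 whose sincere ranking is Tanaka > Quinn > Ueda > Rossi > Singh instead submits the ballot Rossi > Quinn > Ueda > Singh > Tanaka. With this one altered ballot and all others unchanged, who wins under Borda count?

Borda totals with the altered ballot: Quinn 85, Rossi 89, Ueda 10, Singh 73, Tanaka 23.
The switch changes the winner from Quinn to Rossi.

Rossi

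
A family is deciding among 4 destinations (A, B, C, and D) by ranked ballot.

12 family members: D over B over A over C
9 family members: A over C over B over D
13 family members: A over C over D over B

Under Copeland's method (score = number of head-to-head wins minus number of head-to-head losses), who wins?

Pairwise results:
  A vs B: A wins 22–12.
  A vs C: A wins 34–0.
  A vs D: A wins 22–12.
  B vs C: C wins 22–12.
  B vs D: D wins 25–9.
  C vs D: C wins 22–12.
Copeland scores (wins − losses):
  A: 3 − 0 = 3
  B: 0 − 3 = -3
  C: 2 − 1 = 1
  D: 1 − 2 = -1
A has the best Copeland score.

A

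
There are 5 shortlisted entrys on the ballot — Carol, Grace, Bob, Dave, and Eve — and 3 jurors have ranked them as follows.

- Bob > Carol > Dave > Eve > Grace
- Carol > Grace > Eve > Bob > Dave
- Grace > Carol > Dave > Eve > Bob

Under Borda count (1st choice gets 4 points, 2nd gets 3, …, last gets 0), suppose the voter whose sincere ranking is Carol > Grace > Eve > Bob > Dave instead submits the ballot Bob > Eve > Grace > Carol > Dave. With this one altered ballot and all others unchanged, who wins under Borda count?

Borda totals with the altered ballot: Carol 7, Grace 6, Bob 8, Dave 4, Eve 5.
The switch changes the winner from Carol to Bob.

Bob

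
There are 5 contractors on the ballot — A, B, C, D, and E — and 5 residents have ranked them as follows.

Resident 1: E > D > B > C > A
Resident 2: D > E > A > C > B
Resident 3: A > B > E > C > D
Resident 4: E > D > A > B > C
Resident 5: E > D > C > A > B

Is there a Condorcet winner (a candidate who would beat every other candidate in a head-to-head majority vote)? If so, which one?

E

Head-to-head results (5 voters total):
A vs B: A wins 4–1.
A vs C: A wins 3–2.
A vs D: D wins 4–1.
A vs E: E wins 4–1.
B vs C: B wins 3–2.
B vs D: D wins 4–1.
B vs E: E wins 4–1.
C vs D: D wins 4–1.
C vs E: E wins 5–0.
D vs E: E wins 4–1.
E beats each rival — A (4–1), B (4–1), C (5–0), D (4–1) — so E is the Condorcet winner.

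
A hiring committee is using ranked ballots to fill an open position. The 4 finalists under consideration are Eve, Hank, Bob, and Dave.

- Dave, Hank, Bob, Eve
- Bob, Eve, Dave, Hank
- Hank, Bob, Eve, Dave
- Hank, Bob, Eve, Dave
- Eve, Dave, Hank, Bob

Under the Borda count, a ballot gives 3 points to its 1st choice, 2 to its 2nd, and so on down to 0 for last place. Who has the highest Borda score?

Hank

Borda scores:
  Eve: 0 + 2 + 1 + 1 + 3 = 7
  Hank: 2 + 0 + 3 + 3 + 1 = 9
  Bob: 1 + 3 + 2 + 2 + 0 = 8
  Dave: 3 + 1 + 0 + 0 + 2 = 6
Hank has the highest total.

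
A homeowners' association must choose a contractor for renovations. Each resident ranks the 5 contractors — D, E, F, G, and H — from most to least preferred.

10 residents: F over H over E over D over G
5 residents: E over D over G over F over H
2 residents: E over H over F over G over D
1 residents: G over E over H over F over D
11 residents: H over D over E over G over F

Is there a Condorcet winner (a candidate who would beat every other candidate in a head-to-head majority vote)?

Head-to-head results (29 voters total):
D vs E: E wins 18–11.
D vs F: D wins 16–13.
D vs G: D wins 26–3.
D vs H: H wins 24–5.
E vs F: E wins 19–10.
E vs G: E wins 28–1.
E vs H: H wins 21–8.
F vs G: G wins 17–12.
F vs H: F wins 15–14.
G vs H: H wins 23–6.
No candidate beats all others: D beats F beats H beats D, a majority cycle.

No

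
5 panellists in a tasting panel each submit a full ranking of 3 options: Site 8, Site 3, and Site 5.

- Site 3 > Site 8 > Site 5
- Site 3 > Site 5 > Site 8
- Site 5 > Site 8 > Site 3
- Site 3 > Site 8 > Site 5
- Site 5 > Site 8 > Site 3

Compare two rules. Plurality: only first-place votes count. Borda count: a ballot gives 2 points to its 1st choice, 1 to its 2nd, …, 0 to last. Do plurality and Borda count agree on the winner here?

Plurality first-place counts: Site 8 0, Site 3 3, Site 5 2 → Site 3.
Borda totals: Site 8 4, Site 3 6, Site 5 5 → Site 3.
The two rules agree on Site 3.

Yes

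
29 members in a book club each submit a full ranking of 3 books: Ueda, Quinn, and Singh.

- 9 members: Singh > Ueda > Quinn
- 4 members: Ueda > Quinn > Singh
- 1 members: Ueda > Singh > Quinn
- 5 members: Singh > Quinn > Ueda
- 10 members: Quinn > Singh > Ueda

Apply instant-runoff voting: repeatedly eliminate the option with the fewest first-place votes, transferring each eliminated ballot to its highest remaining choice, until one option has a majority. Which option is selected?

Singh

Round 1: Singh 14, Quinn 10, Ueda 5. Ueda has the fewest and is eliminated.
Round 2: Singh 15, Quinn 14. Singh has a majority.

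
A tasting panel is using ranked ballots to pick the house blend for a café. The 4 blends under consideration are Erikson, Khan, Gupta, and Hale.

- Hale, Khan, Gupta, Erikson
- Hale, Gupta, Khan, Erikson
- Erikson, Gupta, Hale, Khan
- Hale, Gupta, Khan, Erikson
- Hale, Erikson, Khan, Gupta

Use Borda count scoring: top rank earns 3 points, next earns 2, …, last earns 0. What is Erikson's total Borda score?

5

Borda scores:
  Erikson: 0 + 0 + 3 + 0 + 2 = 5
  Khan: 2 + 1 + 0 + 1 + 1 = 5
  Gupta: 1 + 2 + 2 + 2 + 0 = 7
  Hale: 3 + 3 + 1 + 3 + 3 = 13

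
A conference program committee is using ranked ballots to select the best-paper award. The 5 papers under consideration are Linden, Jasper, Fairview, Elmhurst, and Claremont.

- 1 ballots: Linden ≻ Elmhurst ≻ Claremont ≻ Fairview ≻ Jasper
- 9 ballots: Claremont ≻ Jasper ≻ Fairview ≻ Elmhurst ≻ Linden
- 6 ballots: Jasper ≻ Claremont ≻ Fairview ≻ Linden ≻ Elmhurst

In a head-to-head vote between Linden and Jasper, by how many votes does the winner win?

Ballots ranking Linden above Jasper: 1.
Ballots ranking Jasper above Linden: 9+6 = 15.
Jasper wins 15–1, a margin of 14.

14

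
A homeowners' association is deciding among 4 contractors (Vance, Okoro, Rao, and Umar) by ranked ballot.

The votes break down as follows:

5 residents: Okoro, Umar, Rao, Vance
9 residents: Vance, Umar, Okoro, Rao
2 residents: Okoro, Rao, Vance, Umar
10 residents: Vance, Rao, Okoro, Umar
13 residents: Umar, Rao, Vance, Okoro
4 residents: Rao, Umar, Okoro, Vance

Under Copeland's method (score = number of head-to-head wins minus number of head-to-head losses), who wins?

Umar

Pairwise results:
  Vance vs Okoro: Vance wins 32–11.
  Vance vs Rao: Rao wins 24–19.
  Vance vs Umar: Umar wins 22–21.
  Okoro vs Rao: Rao wins 27–16.
  Okoro vs Umar: Umar wins 26–17.
  Rao vs Umar: Umar wins 27–16.
Copeland scores (wins − losses):
  Vance: 1 − 2 = -1
  Okoro: 0 − 3 = -3
  Rao: 2 − 1 = 1
  Umar: 3 − 0 = 3
Umar has the best Copeland score.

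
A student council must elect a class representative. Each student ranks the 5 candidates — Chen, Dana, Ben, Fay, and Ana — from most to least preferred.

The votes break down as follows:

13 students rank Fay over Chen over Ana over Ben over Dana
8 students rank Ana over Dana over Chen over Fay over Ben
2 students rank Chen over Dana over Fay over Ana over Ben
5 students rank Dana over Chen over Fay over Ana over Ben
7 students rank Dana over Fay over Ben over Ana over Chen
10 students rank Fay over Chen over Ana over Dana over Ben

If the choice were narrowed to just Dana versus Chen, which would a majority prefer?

Ballots ranking Dana above Chen: 8+5+7 = 20.
Ballots ranking Chen above Dana: 13+2+10 = 25.
Chen wins the head-to-head, 25–20.

Chen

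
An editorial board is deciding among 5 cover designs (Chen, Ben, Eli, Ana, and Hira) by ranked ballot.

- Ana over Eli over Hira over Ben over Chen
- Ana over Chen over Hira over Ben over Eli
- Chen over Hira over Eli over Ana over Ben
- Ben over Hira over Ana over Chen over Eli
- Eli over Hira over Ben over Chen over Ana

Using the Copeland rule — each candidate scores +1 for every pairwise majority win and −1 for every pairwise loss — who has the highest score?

Hira

Pairwise results:
  Chen vs Ben: Ben wins 3–2.
  Chen vs Eli: Chen wins 3–2.
  Chen vs Ana: Ana wins 3–2.
  Chen vs Hira: Hira wins 3–2.
  Ben vs Eli: Eli wins 3–2.
  Ben vs Ana: Ana wins 3–2.
  Ben vs Hira: Hira wins 4–1.
  Eli vs Ana: Ana wins 3–2.
  Eli vs Hira: Hira wins 3–2.
  Ana vs Hira: Hira wins 3–2.
Copeland scores (wins − losses):
  Chen: 1 − 3 = -2
  Ben: 1 − 3 = -2
  Eli: 1 − 3 = -2
  Ana: 3 − 1 = 2
  Hira: 4 − 0 = 4
Hira has the best Copeland score.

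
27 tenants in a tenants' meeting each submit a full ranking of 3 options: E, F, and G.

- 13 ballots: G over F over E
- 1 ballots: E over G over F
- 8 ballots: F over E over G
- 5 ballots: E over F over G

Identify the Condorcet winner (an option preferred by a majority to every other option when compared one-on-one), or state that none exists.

None — there is no Condorcet winner

Head-to-head results (27 voters total):
E vs F: F wins 21–6.
E vs G: E wins 14–13.
F vs G: G wins 14–13.
No candidate beats all others: E beats G beats F beats E, a majority cycle.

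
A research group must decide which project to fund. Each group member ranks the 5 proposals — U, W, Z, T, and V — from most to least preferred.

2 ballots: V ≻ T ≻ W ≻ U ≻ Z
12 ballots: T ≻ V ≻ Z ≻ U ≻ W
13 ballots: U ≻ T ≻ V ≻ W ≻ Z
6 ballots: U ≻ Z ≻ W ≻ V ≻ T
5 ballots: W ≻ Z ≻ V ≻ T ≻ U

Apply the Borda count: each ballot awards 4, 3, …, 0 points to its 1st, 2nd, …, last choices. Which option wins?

T

Borda scores:
  U: 2·1 + 12·1 + 13·4 + 6·4 + 5·0 = 90
  W: 2·2 + 12·0 + 13·1 + 6·2 + 5·4 = 49
  Z: 2·0 + 12·2 + 13·0 + 6·3 + 5·3 = 57
  T: 2·3 + 12·4 + 13·3 + 6·0 + 5·1 = 98
  V: 2·4 + 12·3 + 13·2 + 6·1 + 5·2 = 86
T has the highest total.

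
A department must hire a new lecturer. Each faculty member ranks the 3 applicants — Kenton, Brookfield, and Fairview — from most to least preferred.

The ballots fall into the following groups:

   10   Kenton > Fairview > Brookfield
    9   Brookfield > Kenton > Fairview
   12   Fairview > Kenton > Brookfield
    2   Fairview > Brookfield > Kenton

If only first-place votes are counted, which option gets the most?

First-place vote totals:
  Kenton: 10
  Brookfield: 9
  Fairview: 14
Fairview has the most first-place votes.

Fairview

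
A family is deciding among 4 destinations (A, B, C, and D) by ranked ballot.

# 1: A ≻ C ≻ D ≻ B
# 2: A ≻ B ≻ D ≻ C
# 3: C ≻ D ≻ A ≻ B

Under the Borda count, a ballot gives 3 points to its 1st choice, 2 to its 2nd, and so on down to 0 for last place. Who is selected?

Borda scores:
  A: 3 + 3 + 1 = 7
  B: 0 + 2 + 0 = 2
  C: 2 + 0 + 3 = 5
  D: 1 + 1 + 2 = 4
A has the highest total.

A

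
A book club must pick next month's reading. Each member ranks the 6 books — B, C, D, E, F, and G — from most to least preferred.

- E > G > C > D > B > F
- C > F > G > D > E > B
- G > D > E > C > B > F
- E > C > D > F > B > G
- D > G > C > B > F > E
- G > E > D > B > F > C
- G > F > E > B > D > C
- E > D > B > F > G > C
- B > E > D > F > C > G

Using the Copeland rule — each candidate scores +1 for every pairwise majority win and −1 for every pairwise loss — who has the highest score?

G

Pairwise results:
  B vs C: C wins 5–4.
  B vs D: D wins 7–2.
  B vs E: E wins 7–2.
  B vs F: B wins 6–3.
  B vs G: G wins 6–3.
  C vs D: D wins 6–3.
  C vs E: E wins 7–2.
  C vs F: C wins 5–4.
  C vs G: G wins 6–3.
  D vs E: E wins 6–3.
  D vs F: D wins 7–2.
  D vs G: G wins 5–4.
  E vs F: E wins 6–3.
  E vs G: G wins 5–4.
  F vs G: G wins 5–4.
Copeland scores (wins − losses):
  B: 1 − 4 = -3
  C: 2 − 3 = -1
  D: 3 − 2 = 1
  E: 4 − 1 = 3
  F: 0 − 5 = -5
  G: 5 − 0 = 5
G has the best Copeland score.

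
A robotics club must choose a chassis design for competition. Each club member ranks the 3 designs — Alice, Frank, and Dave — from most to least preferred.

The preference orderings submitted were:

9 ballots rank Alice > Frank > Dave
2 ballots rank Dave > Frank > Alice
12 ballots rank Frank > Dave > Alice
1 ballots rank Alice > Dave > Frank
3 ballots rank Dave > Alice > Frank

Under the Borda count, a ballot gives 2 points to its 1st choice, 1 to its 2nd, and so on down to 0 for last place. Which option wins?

Frank

Borda scores:
  Alice: 9·2 + 2·0 + 12·0 + 2 + 3·1 = 23
  Frank: 9·1 + 2·1 + 12·2 + 0 + 3·0 = 35
  Dave: 9·0 + 2·2 + 12·1 + 1 + 3·2 = 23
Frank has the highest total.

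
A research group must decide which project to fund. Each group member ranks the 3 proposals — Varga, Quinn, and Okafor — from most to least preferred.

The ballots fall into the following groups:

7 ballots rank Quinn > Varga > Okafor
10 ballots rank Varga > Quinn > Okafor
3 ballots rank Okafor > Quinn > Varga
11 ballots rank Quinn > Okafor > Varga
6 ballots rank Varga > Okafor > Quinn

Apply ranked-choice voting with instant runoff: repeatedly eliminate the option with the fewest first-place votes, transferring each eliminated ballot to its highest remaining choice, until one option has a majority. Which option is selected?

Quinn

Round 1: Quinn 18, Varga 16, Okafor 3. Okafor has the fewest and is eliminated.
Round 2: Quinn 21, Varga 16. Quinn has a majority.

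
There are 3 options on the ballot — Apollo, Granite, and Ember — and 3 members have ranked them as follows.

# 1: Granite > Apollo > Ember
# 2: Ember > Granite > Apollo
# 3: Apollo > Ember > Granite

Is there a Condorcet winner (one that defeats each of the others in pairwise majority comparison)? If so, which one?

Head-to-head results (3 voters total):
Apollo vs Granite: Granite wins 2–1.
Apollo vs Ember: Apollo wins 2–1.
Granite vs Ember: Ember wins 2–1.
No candidate beats all others: Apollo beats Ember beats Granite beats Apollo, a majority cycle.

None — there is no Condorcet winner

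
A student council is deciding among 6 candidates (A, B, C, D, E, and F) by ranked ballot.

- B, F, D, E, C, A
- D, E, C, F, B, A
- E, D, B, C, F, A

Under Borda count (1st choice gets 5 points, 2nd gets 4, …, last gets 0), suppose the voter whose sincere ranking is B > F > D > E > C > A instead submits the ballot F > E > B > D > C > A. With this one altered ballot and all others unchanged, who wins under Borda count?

Borda totals with the altered ballot: A 0, B 7, C 6, D 11, E 13, F 8.
The switch changes the winner from D to E.

E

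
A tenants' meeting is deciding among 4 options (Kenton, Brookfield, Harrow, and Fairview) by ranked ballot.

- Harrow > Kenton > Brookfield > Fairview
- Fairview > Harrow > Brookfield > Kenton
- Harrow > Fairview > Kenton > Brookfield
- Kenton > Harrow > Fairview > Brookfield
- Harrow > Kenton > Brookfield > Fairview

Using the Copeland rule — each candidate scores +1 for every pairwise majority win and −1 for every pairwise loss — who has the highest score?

Harrow

Pairwise results:
  Kenton vs Brookfield: Kenton wins 4–1.
  Kenton vs Harrow: Harrow wins 4–1.
  Kenton vs Fairview: Kenton wins 3–2.
  Brookfield vs Harrow: Harrow wins 5–0.
  Brookfield vs Fairview: Fairview wins 3–2.
  Harrow vs Fairview: Harrow wins 4–1.
Copeland scores (wins − losses):
  Kenton: 2 − 1 = 1
  Brookfield: 0 − 3 = -3
  Harrow: 3 − 0 = 3
  Fairview: 1 − 2 = -1
Harrow has the best Copeland score.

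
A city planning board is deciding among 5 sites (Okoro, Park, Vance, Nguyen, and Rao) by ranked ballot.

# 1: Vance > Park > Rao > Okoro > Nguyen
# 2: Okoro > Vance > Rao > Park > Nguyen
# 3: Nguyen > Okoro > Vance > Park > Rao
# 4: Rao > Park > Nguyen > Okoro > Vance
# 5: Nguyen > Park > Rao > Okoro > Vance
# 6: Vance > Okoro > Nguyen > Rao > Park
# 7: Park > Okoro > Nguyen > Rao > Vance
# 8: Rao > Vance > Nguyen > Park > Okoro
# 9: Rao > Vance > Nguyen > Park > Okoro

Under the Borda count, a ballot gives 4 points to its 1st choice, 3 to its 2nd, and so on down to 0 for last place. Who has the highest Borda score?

Borda scores:
  Okoro: 1 + 4 + 3 + 1 + 1 + 3 + 3 + 0 + 0 = 16
  Park: 3 + 1 + 1 + 3 + 3 + 0 + 4 + 1 + 1 = 17
  Vance: 4 + 3 + 2 + 0 + 0 + 4 + 0 + 3 + 3 = 19
  Nguyen: 0 + 0 + 4 + 2 + 4 + 2 + 2 + 2 + 2 = 18
  Rao: 2 + 2 + 0 + 4 + 2 + 1 + 1 + 4 + 4 = 20
Rao has the highest total.

Rao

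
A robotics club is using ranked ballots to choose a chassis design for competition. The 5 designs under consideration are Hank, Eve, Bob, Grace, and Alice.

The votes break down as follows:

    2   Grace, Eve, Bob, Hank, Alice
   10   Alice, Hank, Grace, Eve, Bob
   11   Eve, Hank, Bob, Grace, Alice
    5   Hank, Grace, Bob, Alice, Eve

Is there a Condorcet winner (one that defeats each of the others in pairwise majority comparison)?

Head-to-head results (28 voters total):
Hank vs Eve: Hank wins 15–13.
Hank vs Bob: Hank wins 26–2.
Hank vs Grace: Hank wins 26–2.
Hank vs Alice: Hank wins 18–10.
Eve vs Bob: Eve wins 23–5.
Eve vs Grace: Grace wins 17–11.
Eve vs Alice: Alice wins 15–13.
Bob vs Grace: Grace wins 17–11.
Bob vs Alice: Bob wins 18–10.
Grace vs Alice: Grace wins 18–10.
Hank beats each rival — Eve (15–13), Bob (26–2), Grace (26–2), Alice (18–10) — so Hank is the Condorcet winner.

Yes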